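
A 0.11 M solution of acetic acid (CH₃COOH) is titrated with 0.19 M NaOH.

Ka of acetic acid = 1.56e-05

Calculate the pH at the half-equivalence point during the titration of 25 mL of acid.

At half-equivalence [HA] = [A⁻], so Henderson-Hasselbalch gives pH = pKa = -log(1.56e-05) = 4.81.

pH = pKa = 4.81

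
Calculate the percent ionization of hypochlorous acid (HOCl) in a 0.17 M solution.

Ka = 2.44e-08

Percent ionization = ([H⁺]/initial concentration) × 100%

Using Ka equilibrium: x² + Ka×x - Ka×C = 0. Solving: [H⁺] = 6.4393e-05. Percent = (6.4393e-05/0.17) × 100

Percent ionization = 0.0379%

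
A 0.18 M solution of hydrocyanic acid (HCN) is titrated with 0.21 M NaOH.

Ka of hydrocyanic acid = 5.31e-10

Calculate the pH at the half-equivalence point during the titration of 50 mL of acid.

At half-equivalence [HA] = [A⁻], so Henderson-Hasselbalch gives pH = pKa = -log(5.31e-10) = 9.27.

pH = pKa = 9.27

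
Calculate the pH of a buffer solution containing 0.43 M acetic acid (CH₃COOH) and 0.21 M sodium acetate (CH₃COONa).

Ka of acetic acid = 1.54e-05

pKa = -log(1.54e-05) = 4.81. pH = pKa + log([A⁻]/[HA]) = 4.81 + log(0.21/0.43)

pH = 4.50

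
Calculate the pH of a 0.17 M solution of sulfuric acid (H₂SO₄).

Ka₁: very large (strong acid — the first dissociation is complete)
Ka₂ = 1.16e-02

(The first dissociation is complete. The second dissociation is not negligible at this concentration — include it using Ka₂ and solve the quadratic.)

First dissociation is complete: [H⁺]₀ = [HSO₄⁻]₀ = C = 0.17 M. Second dissociation HSO₄⁻ ⇌ H⁺ + SO₄²⁻: let x = [SO₄²⁻]. Ka₂ = (C + x)·x / (C − x) = 1.16e-02 → x² + (C + Ka₂)·x − Ka₂·C = 0 → x² + 0.18160·x − 1.972e-03 = 0. x = (−0.18160 + √(0.18160² + 4 × 1.972e-03)) / 2 = 1.0277e-02 M. [H⁺] = C + x = 0.17 + 1.0277e-02 = 1.8028e-01 M. pH = -log(1.8028e-01) = 0.74.

pH = 0.74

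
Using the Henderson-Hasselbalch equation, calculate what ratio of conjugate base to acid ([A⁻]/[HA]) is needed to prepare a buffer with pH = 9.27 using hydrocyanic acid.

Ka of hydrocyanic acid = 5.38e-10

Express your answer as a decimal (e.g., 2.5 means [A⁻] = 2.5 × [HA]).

pKa = -log(5.38e-10) = 9.2692. pH = pKa + log([A⁻]/[HA]), so log([A⁻]/[HA]) = pH − pKa = 9.27 − 9.2692 = 0.0008. [A⁻]/[HA] = 10^(0.0008) = 1.00

[A⁻]/[HA] = 1.00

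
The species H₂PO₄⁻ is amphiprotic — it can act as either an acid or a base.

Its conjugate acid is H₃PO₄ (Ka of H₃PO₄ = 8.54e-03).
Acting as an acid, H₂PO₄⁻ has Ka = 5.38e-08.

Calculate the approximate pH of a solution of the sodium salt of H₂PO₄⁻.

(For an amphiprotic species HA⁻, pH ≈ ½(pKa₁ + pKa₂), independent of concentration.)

pKa₁ = -log(8.54e-03) = 2.07; pKa₂ = -log(5.38e-08) = 7.27. For an amphiprotic species, pH ≈ ½(pKa₁ + pKa₂) = ½(2.07 + 7.27) = 4.67.

pH = 4.67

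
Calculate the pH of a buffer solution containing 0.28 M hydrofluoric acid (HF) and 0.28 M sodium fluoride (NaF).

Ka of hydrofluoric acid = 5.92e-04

pKa = -log(5.92e-04) = 3.23. pH = pKa + log([A⁻]/[HA]) = 3.23 + log(0.28/0.28)

pH = 3.23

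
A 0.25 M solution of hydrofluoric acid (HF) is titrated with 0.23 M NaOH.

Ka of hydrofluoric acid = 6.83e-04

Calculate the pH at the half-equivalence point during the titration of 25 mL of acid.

At half-equivalence [HA] = [A⁻], so Henderson-Hasselbalch gives pH = pKa = -log(6.83e-04) = 3.17.

pH = pKa = 3.17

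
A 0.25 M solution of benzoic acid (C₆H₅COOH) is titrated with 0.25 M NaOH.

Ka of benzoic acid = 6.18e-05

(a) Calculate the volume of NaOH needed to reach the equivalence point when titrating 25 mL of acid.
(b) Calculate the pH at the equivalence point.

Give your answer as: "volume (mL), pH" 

moles acid = 0.25 × 25/1000 = 0.00625 mol; V_base = moles/0.25 × 1000 = 25.0 mL. At equivalence only the conjugate base is present: [A⁻] = 0.00625/0.050 = 1.2500e-01 M. Kb = Kw/Ka = 1.62e-10; [OH⁻] = √(Kb × [A⁻]) = 4.4974e-06; pOH = 5.35; pH = 14 - pOH = 8.65.

V = 25.0 mL, pH = 8.65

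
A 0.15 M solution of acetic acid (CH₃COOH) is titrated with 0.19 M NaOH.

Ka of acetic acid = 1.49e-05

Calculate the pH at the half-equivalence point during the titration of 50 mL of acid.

At half-equivalence [HA] = [A⁻], so Henderson-Hasselbalch gives pH = pKa = -log(1.49e-05) = 4.83.

pH = pKa = 4.83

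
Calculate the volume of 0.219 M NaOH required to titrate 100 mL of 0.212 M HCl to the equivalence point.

At equivalence: moles acid = moles base. moles HCl = 0.212 × 100/1000 = 0.0212 mol. V_base = moles / 0.219 × 1000 = 96.8 mL.

V_{base} = 96.8 mL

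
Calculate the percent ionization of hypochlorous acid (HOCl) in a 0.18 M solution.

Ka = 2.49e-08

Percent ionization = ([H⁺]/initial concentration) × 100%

Using Ka equilibrium: x² + Ka×x - Ka×C = 0. Solving: [H⁺] = 6.6935e-05. Percent = (6.6935e-05/0.18) × 100

Percent ionization = 0.0372%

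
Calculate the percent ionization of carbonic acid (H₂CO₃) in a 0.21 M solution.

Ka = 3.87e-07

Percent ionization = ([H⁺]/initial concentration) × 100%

Using Ka equilibrium: x² + Ka×x - Ka×C = 0. Solving: [H⁺] = 2.8489e-04. Percent = (2.8489e-04/0.21) × 100

Percent ionization = 0.136%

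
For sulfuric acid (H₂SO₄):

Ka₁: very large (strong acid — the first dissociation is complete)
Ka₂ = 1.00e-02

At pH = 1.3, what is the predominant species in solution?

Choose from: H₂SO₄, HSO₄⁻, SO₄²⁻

The first dissociation is complete, so H₂SO₄ itself is never the predominant species in water; pKa₂ = -log(1.00e-02) = 2.00. For a polyprotic acid the predominant species crosses at each pKa: below pKa_n the protonated form dominates, above it the deprotonated form does. At pH = 1.3, the predominant species is HSO₄⁻.

HSO₄⁻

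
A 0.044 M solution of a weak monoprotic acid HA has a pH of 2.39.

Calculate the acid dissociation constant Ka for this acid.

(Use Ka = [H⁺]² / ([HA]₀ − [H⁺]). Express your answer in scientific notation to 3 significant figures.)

[H⁺] = 10^(−pH) = 10^(−2.39) = 4.074e-03 M. For HA ⇌ H⁺ + A⁻, Ka = [H⁺][A⁻]/[HA] = [H⁺]² / ([HA]₀ − [H⁺]) = (4.074e-03)² / (0.044 − 4.074e-03) = 4.16e-04.

K_a = 4.16e-04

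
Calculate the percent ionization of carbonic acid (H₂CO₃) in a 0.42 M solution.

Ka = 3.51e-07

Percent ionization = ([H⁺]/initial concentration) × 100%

Using Ka equilibrium: x² + Ka×x - Ka×C = 0. Solving: [H⁺] = 3.8378e-04. Percent = (3.8378e-04/0.42) × 100

Percent ionization = 0.0914%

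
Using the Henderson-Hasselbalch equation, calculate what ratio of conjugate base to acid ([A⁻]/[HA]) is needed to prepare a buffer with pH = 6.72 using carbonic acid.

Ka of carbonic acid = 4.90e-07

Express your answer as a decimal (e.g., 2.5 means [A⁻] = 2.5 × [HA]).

pKa = -log(4.90e-07) = 6.3098. pH = pKa + log([A⁻]/[HA]), so log([A⁻]/[HA]) = pH − pKa = 6.72 − 6.3098 = 0.4102. [A⁻]/[HA] = 10^(0.4102) = 2.57

[A⁻]/[HA] = 2.57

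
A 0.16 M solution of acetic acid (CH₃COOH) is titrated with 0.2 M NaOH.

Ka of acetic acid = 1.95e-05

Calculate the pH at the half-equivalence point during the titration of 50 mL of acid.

At half-equivalence [HA] = [A⁻], so Henderson-Hasselbalch gives pH = pKa = -log(1.95e-05) = 4.71.

pH = pKa = 4.71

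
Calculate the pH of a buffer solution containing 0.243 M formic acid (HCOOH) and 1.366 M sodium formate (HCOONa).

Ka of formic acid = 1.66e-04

pKa = -log(1.66e-04) = 3.78. pH = pKa + log([A⁻]/[HA]) = 3.78 + log(1.366/0.243)

pH = 4.53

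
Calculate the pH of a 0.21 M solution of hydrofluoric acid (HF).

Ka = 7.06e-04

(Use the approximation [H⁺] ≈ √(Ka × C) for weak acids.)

[H⁺] = √(Ka × C) = √(7.06e-04 × 0.21) = 1.2176e-02. pH = -log(1.2176e-02)

pH = 1.91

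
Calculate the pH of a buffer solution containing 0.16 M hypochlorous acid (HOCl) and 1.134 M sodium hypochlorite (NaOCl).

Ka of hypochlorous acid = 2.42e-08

pKa = -log(2.42e-08) = 7.62. pH = pKa + log([A⁻]/[HA]) = 7.62 + log(1.134/0.16)

pH = 8.47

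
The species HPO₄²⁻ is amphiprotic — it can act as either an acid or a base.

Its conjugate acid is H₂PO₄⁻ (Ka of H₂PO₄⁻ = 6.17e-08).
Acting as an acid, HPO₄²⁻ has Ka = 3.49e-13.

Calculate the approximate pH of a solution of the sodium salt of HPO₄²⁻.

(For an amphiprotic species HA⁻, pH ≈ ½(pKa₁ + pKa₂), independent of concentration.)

pKa₁ = -log(6.17e-08) = 7.21; pKa₂ = -log(3.49e-13) = 12.46. For an amphiprotic species, pH ≈ ½(pKa₁ + pKa₂) = ½(7.21 + 12.46) = 9.83.

pH = 9.83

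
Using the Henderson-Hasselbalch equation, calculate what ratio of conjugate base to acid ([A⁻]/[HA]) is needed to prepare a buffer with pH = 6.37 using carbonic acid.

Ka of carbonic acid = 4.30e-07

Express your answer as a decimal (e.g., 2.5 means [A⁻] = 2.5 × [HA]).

pKa = -log(4.30e-07) = 6.3665. pH = pKa + log([A⁻]/[HA]), so log([A⁻]/[HA]) = pH − pKa = 6.37 − 6.3665 = 0.0035. [A⁻]/[HA] = 10^(0.0035) = 1.01

[A⁻]/[HA] = 1.01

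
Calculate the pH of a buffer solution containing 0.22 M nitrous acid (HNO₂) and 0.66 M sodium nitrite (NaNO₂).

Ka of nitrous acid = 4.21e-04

pKa = -log(4.21e-04) = 3.38. pH = pKa + log([A⁻]/[HA]) = 3.38 + log(0.66/0.22)

pH = 3.85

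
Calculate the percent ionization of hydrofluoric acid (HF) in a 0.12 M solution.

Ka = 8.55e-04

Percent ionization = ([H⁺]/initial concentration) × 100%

Using Ka equilibrium: x² + Ka×x - Ka×C = 0. Solving: [H⁺] = 9.7107e-03. Percent = (9.7107e-03/0.12) × 100

Percent ionization = 8.09%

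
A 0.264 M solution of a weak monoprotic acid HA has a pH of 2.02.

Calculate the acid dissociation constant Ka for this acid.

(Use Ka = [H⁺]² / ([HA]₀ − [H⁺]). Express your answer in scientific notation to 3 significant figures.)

[H⁺] = 10^(−pH) = 10^(−2.02) = 9.550e-03 M. For HA ⇌ H⁺ + A⁻, Ka = [H⁺][A⁻]/[HA] = [H⁺]² / ([HA]₀ − [H⁺]) = (9.550e-03)² / (0.264 − 9.550e-03) = 3.58e-04.

K_a = 3.58e-04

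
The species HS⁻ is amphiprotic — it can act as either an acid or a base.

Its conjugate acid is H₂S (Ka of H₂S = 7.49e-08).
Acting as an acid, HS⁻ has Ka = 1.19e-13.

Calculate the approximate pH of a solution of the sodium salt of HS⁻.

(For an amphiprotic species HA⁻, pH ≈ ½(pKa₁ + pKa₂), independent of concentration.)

pKa₁ = -log(7.49e-08) = 7.13; pKa₂ = -log(1.19e-13) = 12.92. For an amphiprotic species, pH ≈ ½(pKa₁ + pKa₂) = ½(7.13 + 12.92) = 10.02.

pH = 10.02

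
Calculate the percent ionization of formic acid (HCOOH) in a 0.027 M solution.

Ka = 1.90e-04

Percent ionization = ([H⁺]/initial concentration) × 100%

Using Ka equilibrium: x² + Ka×x - Ka×C = 0. Solving: [H⁺] = 2.1719e-03. Percent = (2.1719e-03/0.027) × 100

Percent ionization = 8.04%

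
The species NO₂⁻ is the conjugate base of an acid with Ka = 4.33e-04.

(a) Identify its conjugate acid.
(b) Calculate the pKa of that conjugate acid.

(a) The conjugate acid is formed by adding one H⁺ to NO₂⁻, giving HNO₂. (b) pKa = -log(Ka) = -log(4.33e-04) = 3.36.

Conjugate acid: HNO₂; pK_a = 3.36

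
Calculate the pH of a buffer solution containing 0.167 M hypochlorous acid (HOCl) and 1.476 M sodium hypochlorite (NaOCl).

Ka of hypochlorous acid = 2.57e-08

pKa = -log(2.57e-08) = 7.59. pH = pKa + log([A⁻]/[HA]) = 7.59 + log(1.476/0.167)

pH = 8.54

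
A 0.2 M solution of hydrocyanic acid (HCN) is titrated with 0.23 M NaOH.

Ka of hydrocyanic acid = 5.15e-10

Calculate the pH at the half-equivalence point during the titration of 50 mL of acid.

At half-equivalence [HA] = [A⁻], so Henderson-Hasselbalch gives pH = pKa = -log(5.15e-10) = 9.29.

pH = pKa = 9.29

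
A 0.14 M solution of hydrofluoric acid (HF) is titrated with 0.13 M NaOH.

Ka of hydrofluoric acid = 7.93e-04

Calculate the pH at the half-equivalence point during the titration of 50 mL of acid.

At half-equivalence [HA] = [A⁻], so Henderson-Hasselbalch gives pH = pKa = -log(7.93e-04) = 3.10.

pH = pKa = 3.10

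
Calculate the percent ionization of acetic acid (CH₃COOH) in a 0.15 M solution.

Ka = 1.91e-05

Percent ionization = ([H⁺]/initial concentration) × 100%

Using Ka equilibrium: x² + Ka×x - Ka×C = 0. Solving: [H⁺] = 1.6831e-03. Percent = (1.6831e-03/0.15) × 100

Percent ionization = 1.12%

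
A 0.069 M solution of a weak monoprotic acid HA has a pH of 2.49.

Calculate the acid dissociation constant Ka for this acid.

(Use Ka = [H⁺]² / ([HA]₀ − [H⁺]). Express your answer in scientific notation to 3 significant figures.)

[H⁺] = 10^(−pH) = 10^(−2.49) = 3.236e-03 M. For HA ⇌ H⁺ + A⁻, Ka = [H⁺][A⁻]/[HA] = [H⁺]² / ([HA]₀ − [H⁺]) = (3.236e-03)² / (0.069 − 3.236e-03) = 1.59e-04.

K_a = 1.59e-04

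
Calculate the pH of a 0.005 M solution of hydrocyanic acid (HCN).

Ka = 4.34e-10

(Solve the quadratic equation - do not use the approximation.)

x² + Ka×x - Ka×C = 0. Using quadratic formula: [H⁺] = 1.4729e-06

pH = 5.83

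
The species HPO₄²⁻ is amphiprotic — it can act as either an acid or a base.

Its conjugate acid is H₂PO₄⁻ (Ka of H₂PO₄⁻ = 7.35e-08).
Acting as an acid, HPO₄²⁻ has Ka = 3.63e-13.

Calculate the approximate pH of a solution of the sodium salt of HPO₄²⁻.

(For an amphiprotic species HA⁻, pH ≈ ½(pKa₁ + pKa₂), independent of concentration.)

pKa₁ = -log(7.35e-08) = 7.13; pKa₂ = -log(3.63e-13) = 12.44. For an amphiprotic species, pH ≈ ½(pKa₁ + pKa₂) = ½(7.13 + 12.44) = 9.79.

pH = 9.79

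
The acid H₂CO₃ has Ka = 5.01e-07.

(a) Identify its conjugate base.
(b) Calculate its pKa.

(a) The conjugate base is formed by removing one H⁺ from H₂CO₃, giving HCO₃⁻. (b) pKa = -log(Ka) = -log(5.01e-07) = 6.30.

Conjugate base: HCO₃⁻; pK_a = 6.30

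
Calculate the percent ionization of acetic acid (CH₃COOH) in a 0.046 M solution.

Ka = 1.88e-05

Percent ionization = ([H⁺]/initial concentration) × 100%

Using Ka equilibrium: x² + Ka×x - Ka×C = 0. Solving: [H⁺] = 9.2059e-04. Percent = (9.2059e-04/0.046) × 100

Percent ionization = 2%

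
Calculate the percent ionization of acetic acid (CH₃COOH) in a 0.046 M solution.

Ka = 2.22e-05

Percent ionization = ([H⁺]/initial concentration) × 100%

Using Ka equilibrium: x² + Ka×x - Ka×C = 0. Solving: [H⁺] = 9.9951e-04. Percent = (9.9951e-04/0.046) × 100

Percent ionization = 2.17%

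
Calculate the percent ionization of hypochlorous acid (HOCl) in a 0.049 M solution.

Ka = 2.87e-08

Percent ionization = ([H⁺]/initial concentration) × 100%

Using Ka equilibrium: x² + Ka×x - Ka×C = 0. Solving: [H⁺] = 3.7486e-05. Percent = (3.7486e-05/0.049) × 100

Percent ionization = 0.0765%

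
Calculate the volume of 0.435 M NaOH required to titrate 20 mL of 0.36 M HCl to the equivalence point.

At equivalence: moles acid = moles base. moles HCl = 0.36 × 20/1000 = 0.0072 mol. V_base = moles / 0.435 × 1000 = 16.6 mL.

V_{base} = 16.6 mL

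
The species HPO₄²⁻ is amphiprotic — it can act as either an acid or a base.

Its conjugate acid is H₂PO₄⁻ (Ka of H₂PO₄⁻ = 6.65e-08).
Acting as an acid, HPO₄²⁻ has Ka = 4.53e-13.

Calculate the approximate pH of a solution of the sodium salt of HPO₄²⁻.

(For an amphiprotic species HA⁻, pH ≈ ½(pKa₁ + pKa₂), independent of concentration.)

pKa₁ = -log(6.65e-08) = 7.18; pKa₂ = -log(4.53e-13) = 12.34. For an amphiprotic species, pH ≈ ½(pKa₁ + pKa₂) = ½(7.18 + 12.34) = 9.76.

pH = 9.76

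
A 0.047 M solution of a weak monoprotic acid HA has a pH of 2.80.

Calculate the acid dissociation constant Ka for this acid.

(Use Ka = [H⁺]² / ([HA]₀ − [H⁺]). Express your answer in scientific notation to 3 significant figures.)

[H⁺] = 10^(−pH) = 10^(−2.80) = 1.585e-03 M. For HA ⇌ H⁺ + A⁻, Ka = [H⁺][A⁻]/[HA] = [H⁺]² / ([HA]₀ − [H⁺]) = (1.585e-03)² / (0.047 − 1.585e-03) = 5.53e-05.

K_a = 5.53e-05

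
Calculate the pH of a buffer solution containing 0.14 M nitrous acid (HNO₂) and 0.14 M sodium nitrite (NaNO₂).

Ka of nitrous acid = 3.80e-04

pKa = -log(3.80e-04) = 3.42. pH = pKa + log([A⁻]/[HA]) = 3.42 + log(0.14/0.14)

pH = 3.42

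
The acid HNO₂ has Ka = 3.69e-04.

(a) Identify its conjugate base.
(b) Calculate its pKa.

(a) The conjugate base is formed by removing one H⁺ from HNO₂, giving NO₂⁻. (b) pKa = -log(Ka) = -log(3.69e-04) = 3.43.

Conjugate base: NO₂⁻; pK_a = 3.43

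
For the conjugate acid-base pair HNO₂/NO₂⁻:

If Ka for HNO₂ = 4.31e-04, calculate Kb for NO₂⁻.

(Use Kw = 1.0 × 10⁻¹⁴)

For a conjugate pair Ka × Kb = Kw, so Kb = Kw/Ka = 1.0 × 10⁻¹⁴ / 4.31e-04 = 2.32e-11.

K_b = 2.32e-11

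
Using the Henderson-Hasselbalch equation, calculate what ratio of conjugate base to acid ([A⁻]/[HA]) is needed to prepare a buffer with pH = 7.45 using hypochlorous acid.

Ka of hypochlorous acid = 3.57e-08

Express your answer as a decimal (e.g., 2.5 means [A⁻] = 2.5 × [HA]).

pKa = -log(3.57e-08) = 7.4473. pH = pKa + log([A⁻]/[HA]), so log([A⁻]/[HA]) = pH − pKa = 7.45 − 7.4473 = 0.0027. [A⁻]/[HA] = 10^(0.0027) = 1.01

[A⁻]/[HA] = 1.01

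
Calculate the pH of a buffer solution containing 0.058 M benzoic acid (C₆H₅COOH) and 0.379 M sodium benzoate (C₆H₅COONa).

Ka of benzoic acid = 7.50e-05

pKa = -log(7.50e-05) = 4.12. pH = pKa + log([A⁻]/[HA]) = 4.12 + log(0.379/0.058)

pH = 4.94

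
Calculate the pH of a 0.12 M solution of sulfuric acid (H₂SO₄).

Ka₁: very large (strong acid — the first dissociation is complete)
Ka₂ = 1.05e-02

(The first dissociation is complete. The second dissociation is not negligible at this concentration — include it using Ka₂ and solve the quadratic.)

First dissociation is complete: [H⁺]₀ = [HSO₄⁻]₀ = C = 0.12 M. Second dissociation HSO₄⁻ ⇌ H⁺ + SO₄²⁻: let x = [SO₄²⁻]. Ka₂ = (C + x)·x / (C − x) = 1.05e-02 → x² + (C + Ka₂)·x − Ka₂·C = 0 → x² + 0.13050·x − 1.260e-03 = 0. x = (−0.13050 + √(0.13050² + 4 × 1.260e-03)) / 2 = 9.0303e-03 M. [H⁺] = C + x = 0.12 + 9.0303e-03 = 1.2903e-01 M. pH = -log(1.2903e-01) = 0.89.

pH = 0.89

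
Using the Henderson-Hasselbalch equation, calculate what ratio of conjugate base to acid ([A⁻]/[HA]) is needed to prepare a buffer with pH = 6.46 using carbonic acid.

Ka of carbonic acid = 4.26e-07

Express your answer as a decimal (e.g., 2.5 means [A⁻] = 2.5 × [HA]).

pKa = -log(4.26e-07) = 6.3706. pH = pKa + log([A⁻]/[HA]), so log([A⁻]/[HA]) = pH − pKa = 6.46 − 6.3706 = 0.0894. [A⁻]/[HA] = 10^(0.0894) = 1.23

[A⁻]/[HA] = 1.23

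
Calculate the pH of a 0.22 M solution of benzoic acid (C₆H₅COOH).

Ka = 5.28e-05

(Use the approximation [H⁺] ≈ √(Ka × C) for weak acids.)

[H⁺] = √(Ka × C) = √(5.28e-05 × 0.22) = 3.4082e-03. pH = -log(3.4082e-03)

pH = 2.47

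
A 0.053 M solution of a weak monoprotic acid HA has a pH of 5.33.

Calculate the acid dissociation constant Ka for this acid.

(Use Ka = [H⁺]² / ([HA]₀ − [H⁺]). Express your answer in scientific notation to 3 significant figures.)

[H⁺] = 10^(−pH) = 10^(−5.33) = 4.677e-06 M. For HA ⇌ H⁺ + A⁻, Ka = [H⁺][A⁻]/[HA] = [H⁺]² / ([HA]₀ − [H⁺]) = (4.677e-06)² / (0.053 − 4.677e-06) = 4.13e-10.

K_a = 4.13e-10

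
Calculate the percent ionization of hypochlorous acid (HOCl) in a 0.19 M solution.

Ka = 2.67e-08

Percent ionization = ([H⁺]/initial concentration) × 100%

Using Ka equilibrium: x² + Ka×x - Ka×C = 0. Solving: [H⁺] = 7.1212e-05. Percent = (7.1212e-05/0.19) × 100

Percent ionization = 0.0375%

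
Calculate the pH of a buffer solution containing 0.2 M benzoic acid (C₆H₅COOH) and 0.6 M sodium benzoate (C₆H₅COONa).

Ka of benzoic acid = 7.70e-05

pKa = -log(7.70e-05) = 4.11. pH = pKa + log([A⁻]/[HA]) = 4.11 + log(0.6/0.2)

pH = 4.59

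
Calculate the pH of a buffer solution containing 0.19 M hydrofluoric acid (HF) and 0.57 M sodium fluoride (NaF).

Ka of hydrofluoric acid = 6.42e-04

pKa = -log(6.42e-04) = 3.19. pH = pKa + log([A⁻]/[HA]) = 3.19 + log(0.57/0.19)

pH = 3.67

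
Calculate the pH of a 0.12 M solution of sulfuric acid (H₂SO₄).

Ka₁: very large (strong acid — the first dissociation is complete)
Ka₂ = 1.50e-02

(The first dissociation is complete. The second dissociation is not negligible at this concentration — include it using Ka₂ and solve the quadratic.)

First dissociation is complete: [H⁺]₀ = [HSO₄⁻]₀ = C = 0.12 M. Second dissociation HSO₄⁻ ⇌ H⁺ + SO₄²⁻: let x = [SO₄²⁻]. Ka₂ = (C + x)·x / (C − x) = 1.50e-02 → x² + (C + Ka₂)·x − Ka₂·C = 0 → x² + 0.13500·x − 1.800e-03 = 0. x = (−0.13500 + √(0.13500² + 4 × 1.800e-03)) / 2 = 1.2226e-02 M. [H⁺] = C + x = 0.12 + 1.2226e-02 = 1.3223e-01 M. pH = -log(1.3223e-01) = 0.88.

pH = 0.88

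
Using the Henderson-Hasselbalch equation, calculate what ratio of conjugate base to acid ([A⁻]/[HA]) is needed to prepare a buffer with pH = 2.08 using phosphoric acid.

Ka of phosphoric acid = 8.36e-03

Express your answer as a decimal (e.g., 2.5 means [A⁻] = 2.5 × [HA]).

pKa = -log(8.36e-03) = 2.0778. pH = pKa + log([A⁻]/[HA]), so log([A⁻]/[HA]) = pH − pKa = 2.08 − 2.0778 = 0.0022. [A⁻]/[HA] = 10^(0.0022) = 1.01

[A⁻]/[HA] = 1.01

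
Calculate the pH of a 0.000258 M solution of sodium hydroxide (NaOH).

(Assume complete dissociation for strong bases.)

[OH⁻] = 0.000258 M for strong base. pOH = -log[OH⁻] = 3.59, pH = 14 - pOH

pH = 10.41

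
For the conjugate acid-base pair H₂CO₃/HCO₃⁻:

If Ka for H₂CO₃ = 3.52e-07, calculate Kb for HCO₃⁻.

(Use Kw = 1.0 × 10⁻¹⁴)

For a conjugate pair Ka × Kb = Kw, so Kb = Kw/Ka = 1.0 × 10⁻¹⁴ / 3.52e-07 = 2.84e-08.

K_b = 2.84e-08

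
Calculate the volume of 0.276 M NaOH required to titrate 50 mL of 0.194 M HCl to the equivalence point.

At equivalence: moles acid = moles base. moles HCl = 0.194 × 50/1000 = 0.0097 mol. V_base = moles / 0.276 × 1000 = 35.1 mL.

V_{base} = 35.1 mL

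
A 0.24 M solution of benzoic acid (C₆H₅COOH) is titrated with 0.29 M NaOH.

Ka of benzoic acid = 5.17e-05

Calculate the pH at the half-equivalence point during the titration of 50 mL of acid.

At half-equivalence [HA] = [A⁻], so Henderson-Hasselbalch gives pH = pKa = -log(5.17e-05) = 4.29.

pH = pKa = 4.29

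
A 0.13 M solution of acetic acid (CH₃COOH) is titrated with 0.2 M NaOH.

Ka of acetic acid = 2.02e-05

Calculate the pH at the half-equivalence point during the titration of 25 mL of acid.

At half-equivalence [HA] = [A⁻], so Henderson-Hasselbalch gives pH = pKa = -log(2.02e-05) = 4.69.

pH = pKa = 4.69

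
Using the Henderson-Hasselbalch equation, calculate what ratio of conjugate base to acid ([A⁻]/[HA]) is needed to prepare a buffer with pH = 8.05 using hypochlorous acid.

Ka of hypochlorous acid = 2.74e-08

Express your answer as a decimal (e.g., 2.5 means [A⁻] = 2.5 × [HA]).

pKa = -log(2.74e-08) = 7.5622. pH = pKa + log([A⁻]/[HA]), so log([A⁻]/[HA]) = pH − pKa = 8.05 − 7.5622 = 0.4878. [A⁻]/[HA] = 10^(0.4878) = 3.07

[A⁻]/[HA] = 3.07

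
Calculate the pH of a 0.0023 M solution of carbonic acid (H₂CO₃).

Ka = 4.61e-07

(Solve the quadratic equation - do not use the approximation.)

x² + Ka×x - Ka×C = 0. Using quadratic formula: [H⁺] = 3.2333e-05

pH = 4.49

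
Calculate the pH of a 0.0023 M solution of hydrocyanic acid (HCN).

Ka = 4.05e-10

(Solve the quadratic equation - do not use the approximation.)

x² + Ka×x - Ka×C = 0. Using quadratic formula: [H⁺] = 9.6494e-07

pH = 6.02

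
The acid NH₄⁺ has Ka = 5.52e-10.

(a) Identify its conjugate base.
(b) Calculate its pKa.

(a) The conjugate base is formed by removing one H⁺ from NH₄⁺, giving NH₃. (b) pKa = -log(Ka) = -log(5.52e-10) = 9.26.

Conjugate base: NH₃; pK_a = 9.26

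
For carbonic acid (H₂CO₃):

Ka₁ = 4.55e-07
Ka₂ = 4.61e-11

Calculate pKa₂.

pKa₂ = -log(Ka₂) = -log(4.61e-11) = 10.34.

pK_{a2} = 10.34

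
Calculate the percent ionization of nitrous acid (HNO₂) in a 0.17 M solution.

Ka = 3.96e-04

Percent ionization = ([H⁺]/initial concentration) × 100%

Using Ka equilibrium: x² + Ka×x - Ka×C = 0. Solving: [H⁺] = 8.0093e-03. Percent = (8.0093e-03/0.17) × 100

Percent ionization = 4.71%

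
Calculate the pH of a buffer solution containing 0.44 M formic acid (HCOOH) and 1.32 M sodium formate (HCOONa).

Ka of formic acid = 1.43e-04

pKa = -log(1.43e-04) = 3.84. pH = pKa + log([A⁻]/[HA]) = 3.84 + log(1.32/0.44)

pH = 4.32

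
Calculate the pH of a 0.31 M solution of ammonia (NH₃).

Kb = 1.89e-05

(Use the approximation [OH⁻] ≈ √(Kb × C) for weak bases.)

[OH⁻] = √(Kb × C) = √(1.89e-05 × 0.31) = 2.4205e-03. pOH = 2.62, pH = 14 - pOH

pH = 11.38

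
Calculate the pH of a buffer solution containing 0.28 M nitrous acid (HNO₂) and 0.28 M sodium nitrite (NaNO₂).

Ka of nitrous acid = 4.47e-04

pKa = -log(4.47e-04) = 3.35. pH = pKa + log([A⁻]/[HA]) = 3.35 + log(0.28/0.28)

pH = 3.35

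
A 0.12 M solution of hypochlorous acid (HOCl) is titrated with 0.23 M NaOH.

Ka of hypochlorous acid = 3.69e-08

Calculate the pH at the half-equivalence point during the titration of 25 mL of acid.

At half-equivalence [HA] = [A⁻], so Henderson-Hasselbalch gives pH = pKa = -log(3.69e-08) = 7.43.

pH = pKa = 7.43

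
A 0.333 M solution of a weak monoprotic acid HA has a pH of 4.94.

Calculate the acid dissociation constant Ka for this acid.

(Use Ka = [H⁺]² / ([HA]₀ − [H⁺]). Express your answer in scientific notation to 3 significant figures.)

[H⁺] = 10^(−pH) = 10^(−4.94) = 1.148e-05 M. For HA ⇌ H⁺ + A⁻, Ka = [H⁺][A⁻]/[HA] = [H⁺]² / ([HA]₀ − [H⁺]) = (1.148e-05)² / (0.333 − 1.148e-05) = 3.96e-10.

K_a = 3.96e-10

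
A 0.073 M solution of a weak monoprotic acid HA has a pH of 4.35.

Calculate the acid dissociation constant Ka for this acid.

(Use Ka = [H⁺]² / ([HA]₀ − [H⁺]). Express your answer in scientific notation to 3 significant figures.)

[H⁺] = 10^(−pH) = 10^(−4.35) = 4.467e-05 M. For HA ⇌ H⁺ + A⁻, Ka = [H⁺][A⁻]/[HA] = [H⁺]² / ([HA]₀ − [H⁺]) = (4.467e-05)² / (0.073 − 4.467e-05) = 2.73e-08.

K_a = 2.73e-08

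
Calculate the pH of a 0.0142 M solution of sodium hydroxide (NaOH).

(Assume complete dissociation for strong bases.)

[OH⁻] = 0.0142 M for strong base. pOH = -log[OH⁻] = 1.85, pH = 14 - pOH

pH = 12.15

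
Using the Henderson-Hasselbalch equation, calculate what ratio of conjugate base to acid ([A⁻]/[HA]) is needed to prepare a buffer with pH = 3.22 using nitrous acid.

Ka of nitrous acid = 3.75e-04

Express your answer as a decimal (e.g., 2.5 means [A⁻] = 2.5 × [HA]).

pKa = -log(3.75e-04) = 3.4260. pH = pKa + log([A⁻]/[HA]), so log([A⁻]/[HA]) = pH − pKa = 3.22 − 3.4260 = -0.2060. [A⁻]/[HA] = 10^(-0.2060) = 0.622

[A⁻]/[HA] = 0.622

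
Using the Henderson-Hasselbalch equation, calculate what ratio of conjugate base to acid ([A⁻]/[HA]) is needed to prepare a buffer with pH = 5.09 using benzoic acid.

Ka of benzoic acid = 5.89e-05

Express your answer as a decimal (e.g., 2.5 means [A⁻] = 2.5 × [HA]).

pKa = -log(5.89e-05) = 4.2299. pH = pKa + log([A⁻]/[HA]), so log([A⁻]/[HA]) = pH − pKa = 5.09 − 4.2299 = 0.8601. [A⁻]/[HA] = 10^(0.8601) = 7.25

[A⁻]/[HA] = 7.25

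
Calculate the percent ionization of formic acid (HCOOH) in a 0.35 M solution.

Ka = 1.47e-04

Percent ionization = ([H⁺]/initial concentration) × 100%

Using Ka equilibrium: x² + Ka×x - Ka×C = 0. Solving: [H⁺] = 7.0997e-03. Percent = (7.0997e-03/0.35) × 100

Percent ionization = 2.03%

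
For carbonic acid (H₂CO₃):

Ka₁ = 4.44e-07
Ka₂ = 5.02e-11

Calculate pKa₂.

pKa₂ = -log(Ka₂) = -log(5.02e-11) = 10.30.

pK_{a2} = 10.30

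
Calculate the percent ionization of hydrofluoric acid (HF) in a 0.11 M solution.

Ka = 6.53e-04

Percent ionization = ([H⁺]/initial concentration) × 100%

Using Ka equilibrium: x² + Ka×x - Ka×C = 0. Solving: [H⁺] = 8.1550e-03. Percent = (8.1550e-03/0.11) × 100

Percent ionization = 7.41%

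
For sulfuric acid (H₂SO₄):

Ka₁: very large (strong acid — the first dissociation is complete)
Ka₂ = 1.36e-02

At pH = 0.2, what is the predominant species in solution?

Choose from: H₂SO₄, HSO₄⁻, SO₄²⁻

The first dissociation is complete, so H₂SO₄ itself is never the predominant species in water; pKa₂ = -log(1.36e-02) = 1.87. For a polyprotic acid the predominant species crosses at each pKa: below pKa_n the protonated form dominates, above it the deprotonated form does. At pH = 0.2, the predominant species is HSO₄⁻.

HSO₄⁻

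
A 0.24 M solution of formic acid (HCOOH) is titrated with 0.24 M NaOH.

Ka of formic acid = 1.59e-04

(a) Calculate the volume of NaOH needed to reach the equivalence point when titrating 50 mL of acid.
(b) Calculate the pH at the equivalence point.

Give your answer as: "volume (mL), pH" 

moles acid = 0.24 × 50/1000 = 0.012 mol; V_base = moles/0.24 × 1000 = 50.0 mL. At equivalence only the conjugate base is present: [A⁻] = 0.012/0.100 = 1.2000e-01 M. Kb = Kw/Ka = 6.29e-11; [OH⁻] = √(Kb × [A⁻]) = 2.7472e-06; pOH = 5.56; pH = 14 - pOH = 8.44.

V = 50.0 mL, pH = 8.44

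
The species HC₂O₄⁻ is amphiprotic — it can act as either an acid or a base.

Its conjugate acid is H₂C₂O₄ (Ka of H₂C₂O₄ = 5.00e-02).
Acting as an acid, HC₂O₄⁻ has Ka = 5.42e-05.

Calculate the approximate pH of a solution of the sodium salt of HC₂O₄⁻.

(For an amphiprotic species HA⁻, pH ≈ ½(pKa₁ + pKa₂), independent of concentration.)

pKa₁ = -log(5.00e-02) = 1.30; pKa₂ = -log(5.42e-05) = 4.27. For an amphiprotic species, pH ≈ ½(pKa₁ + pKa₂) = ½(1.30 + 4.27) = 2.78.

pH = 2.78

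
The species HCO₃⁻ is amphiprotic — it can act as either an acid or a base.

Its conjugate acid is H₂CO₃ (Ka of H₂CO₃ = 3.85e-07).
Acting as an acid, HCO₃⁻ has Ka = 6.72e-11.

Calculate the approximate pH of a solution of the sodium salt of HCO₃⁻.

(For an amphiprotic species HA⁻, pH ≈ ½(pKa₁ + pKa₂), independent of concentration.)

pKa₁ = -log(3.85e-07) = 6.41; pKa₂ = -log(6.72e-11) = 10.17. For an amphiprotic species, pH ≈ ½(pKa₁ + pKa₂) = ½(6.41 + 10.17) = 8.29.

pH = 8.29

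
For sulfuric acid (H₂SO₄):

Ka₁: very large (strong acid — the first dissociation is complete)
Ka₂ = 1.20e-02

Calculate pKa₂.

pKa₂ = -log(Ka₂) = -log(1.20e-02) = 1.92.

pK_{a2} = 1.92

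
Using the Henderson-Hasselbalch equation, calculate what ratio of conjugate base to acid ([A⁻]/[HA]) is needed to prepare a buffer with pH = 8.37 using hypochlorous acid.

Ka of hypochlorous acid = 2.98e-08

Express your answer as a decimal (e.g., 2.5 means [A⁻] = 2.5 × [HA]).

pKa = -log(2.98e-08) = 7.5258. pH = pKa + log([A⁻]/[HA]), so log([A⁻]/[HA]) = pH − pKa = 8.37 − 7.5258 = 0.8442. [A⁻]/[HA] = 10^(0.8442) = 6.99

[A⁻]/[HA] = 6.99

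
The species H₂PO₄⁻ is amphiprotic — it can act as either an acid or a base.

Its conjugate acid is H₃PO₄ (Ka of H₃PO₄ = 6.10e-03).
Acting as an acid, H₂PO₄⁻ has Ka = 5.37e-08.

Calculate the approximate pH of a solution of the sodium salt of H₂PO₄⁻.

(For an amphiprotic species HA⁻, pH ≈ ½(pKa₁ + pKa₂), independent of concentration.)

pKa₁ = -log(6.10e-03) = 2.21; pKa₂ = -log(5.37e-08) = 7.27. For an amphiprotic species, pH ≈ ½(pKa₁ + pKa₂) = ½(2.21 + 7.27) = 4.74.

pH = 4.74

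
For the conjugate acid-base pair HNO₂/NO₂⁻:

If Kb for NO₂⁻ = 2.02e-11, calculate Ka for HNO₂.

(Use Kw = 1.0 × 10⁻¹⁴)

For a conjugate pair Ka × Kb = Kw, so Ka = Kw/Kb = 1.0 × 10⁻¹⁴ / 2.02e-11 = 4.95e-04.

K_a = 4.95e-04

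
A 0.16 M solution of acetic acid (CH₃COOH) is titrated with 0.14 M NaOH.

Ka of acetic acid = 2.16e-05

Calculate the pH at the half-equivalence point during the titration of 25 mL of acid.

At half-equivalence [HA] = [A⁻], so Henderson-Hasselbalch gives pH = pKa = -log(2.16e-05) = 4.67.

pH = pKa = 4.67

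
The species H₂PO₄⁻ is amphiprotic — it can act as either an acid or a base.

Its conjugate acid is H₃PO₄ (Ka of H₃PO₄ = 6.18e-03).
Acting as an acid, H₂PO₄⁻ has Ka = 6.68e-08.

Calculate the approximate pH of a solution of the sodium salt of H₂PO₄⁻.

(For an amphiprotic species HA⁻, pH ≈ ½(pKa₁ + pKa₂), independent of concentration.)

pKa₁ = -log(6.18e-03) = 2.21; pKa₂ = -log(6.68e-08) = 7.18. For an amphiprotic species, pH ≈ ½(pKa₁ + pKa₂) = ½(2.21 + 7.18) = 4.69.

pH = 4.69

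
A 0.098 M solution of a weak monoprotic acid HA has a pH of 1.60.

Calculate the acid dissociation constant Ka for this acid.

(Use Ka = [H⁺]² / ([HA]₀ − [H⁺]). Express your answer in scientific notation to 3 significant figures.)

[H⁺] = 10^(−pH) = 10^(−1.60) = 2.512e-02 M. For HA ⇌ H⁺ + A⁻, Ka = [H⁺][A⁻]/[HA] = [H⁺]² / ([HA]₀ − [H⁺]) = (2.512e-02)² / (0.098 − 2.512e-02) = 8.66e-03.

K_a = 8.66e-03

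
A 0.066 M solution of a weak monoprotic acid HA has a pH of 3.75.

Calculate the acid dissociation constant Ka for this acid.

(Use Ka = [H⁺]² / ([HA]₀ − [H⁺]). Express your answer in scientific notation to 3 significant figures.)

[H⁺] = 10^(−pH) = 10^(−3.75) = 1.778e-04 M. For HA ⇌ H⁺ + A⁻, Ka = [H⁺][A⁻]/[HA] = [H⁺]² / ([HA]₀ − [H⁺]) = (1.778e-04)² / (0.066 − 1.778e-04) = 4.80e-07.

K_a = 4.80e-07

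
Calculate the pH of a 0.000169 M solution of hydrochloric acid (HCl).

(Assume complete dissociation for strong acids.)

[H⁺] = 0.000169 M for strong acid. pH = -log[H⁺] = -log(0.000169)

pH = 3.77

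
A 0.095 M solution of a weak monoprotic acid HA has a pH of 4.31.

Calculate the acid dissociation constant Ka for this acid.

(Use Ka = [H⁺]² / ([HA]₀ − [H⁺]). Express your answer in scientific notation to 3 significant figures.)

[H⁺] = 10^(−pH) = 10^(−4.31) = 4.898e-05 M. For HA ⇌ H⁺ + A⁻, Ka = [H⁺][A⁻]/[HA] = [H⁺]² / ([HA]₀ − [H⁺]) = (4.898e-05)² / (0.095 − 4.898e-05) = 2.53e-08.

K_a = 2.53e-08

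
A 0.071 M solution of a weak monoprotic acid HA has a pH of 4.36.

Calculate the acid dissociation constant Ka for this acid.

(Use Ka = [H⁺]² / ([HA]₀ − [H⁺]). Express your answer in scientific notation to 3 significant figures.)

[H⁺] = 10^(−pH) = 10^(−4.36) = 4.365e-05 M. For HA ⇌ H⁺ + A⁻, Ka = [H⁺][A⁻]/[HA] = [H⁺]² / ([HA]₀ − [H⁺]) = (4.365e-05)² / (0.071 − 4.365e-05) = 2.69e-08.

K_a = 2.69e-08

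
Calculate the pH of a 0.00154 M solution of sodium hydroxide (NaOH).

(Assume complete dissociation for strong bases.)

[OH⁻] = 0.00154 M for strong base. pOH = -log[OH⁻] = 2.81, pH = 14 - pOH

pH = 11.19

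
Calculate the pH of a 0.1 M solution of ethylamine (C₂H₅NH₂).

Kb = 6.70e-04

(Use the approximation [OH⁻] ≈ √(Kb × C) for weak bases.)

[OH⁻] = √(Kb × C) = √(6.70e-04 × 0.1) = 8.1854e-03. pOH = 2.09, pH = 14 - pOH

pH = 11.91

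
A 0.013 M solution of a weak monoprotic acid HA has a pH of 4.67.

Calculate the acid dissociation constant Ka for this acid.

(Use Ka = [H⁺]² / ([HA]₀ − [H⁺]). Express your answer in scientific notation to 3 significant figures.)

[H⁺] = 10^(−pH) = 10^(−4.67) = 2.138e-05 M. For HA ⇌ H⁺ + A⁻, Ka = [H⁺][A⁻]/[HA] = [H⁺]² / ([HA]₀ − [H⁺]) = (2.138e-05)² / (0.013 − 2.138e-05) = 3.52e-08.

K_a = 3.52e-08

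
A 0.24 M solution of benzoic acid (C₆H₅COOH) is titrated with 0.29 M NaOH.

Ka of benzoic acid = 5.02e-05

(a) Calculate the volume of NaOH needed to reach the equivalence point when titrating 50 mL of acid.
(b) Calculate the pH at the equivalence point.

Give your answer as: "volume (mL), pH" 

moles acid = 0.24 × 50/1000 = 0.012 mol; V_base = moles/0.29 × 1000 = 41.4 mL. At equivalence only the conjugate base is present: [A⁻] = 0.012/0.091 = 1.3132e-01 M. Kb = Kw/Ka = 1.99e-10; [OH⁻] = √(Kb × [A⁻]) = 5.1146e-06; pOH = 5.29; pH = 14 - pOH = 8.71.

V = 41.4 mL, pH = 8.71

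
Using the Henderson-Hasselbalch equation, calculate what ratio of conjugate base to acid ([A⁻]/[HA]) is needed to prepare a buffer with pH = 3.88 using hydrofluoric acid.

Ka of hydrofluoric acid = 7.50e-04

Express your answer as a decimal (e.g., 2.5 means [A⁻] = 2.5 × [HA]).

pKa = -log(7.50e-04) = 3.1249. pH = pKa + log([A⁻]/[HA]), so log([A⁻]/[HA]) = pH − pKa = 3.88 − 3.1249 = 0.7551. [A⁻]/[HA] = 10^(0.7551) = 5.69

[A⁻]/[HA] = 5.69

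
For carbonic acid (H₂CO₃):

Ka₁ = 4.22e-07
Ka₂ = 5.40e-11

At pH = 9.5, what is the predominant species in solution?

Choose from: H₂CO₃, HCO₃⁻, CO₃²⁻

pKa₁ = 6.37, pKa₂ = 10.27. For a polyprotic acid the predominant species crosses at each pKa: below pKa_n the protonated form dominates, above it the deprotonated form does. At pH = 9.5, the predominant species is HCO₃⁻.

HCO₃⁻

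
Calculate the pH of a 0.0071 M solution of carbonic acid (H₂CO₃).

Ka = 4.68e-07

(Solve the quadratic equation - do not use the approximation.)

x² + Ka×x - Ka×C = 0. Using quadratic formula: [H⁺] = 5.7410e-05

pH = 4.24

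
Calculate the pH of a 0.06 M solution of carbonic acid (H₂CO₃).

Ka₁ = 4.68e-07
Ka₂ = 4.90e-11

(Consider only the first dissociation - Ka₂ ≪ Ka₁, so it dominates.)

First dissociation dominates. From Ka₁ = [H⁺][HA⁻]/[H₂A], x² + Ka₁·x − Ka₁·C = 0 with C = 0.06 M and Ka₁ = 4.68e-07. Solving: [H⁺] = (−Ka₁ + √(Ka₁² + 4·Ka₁·C)) / 2 = 1.6734e-04 M. pH = -log(1.6734e-04) = 3.78.

pH = 3.78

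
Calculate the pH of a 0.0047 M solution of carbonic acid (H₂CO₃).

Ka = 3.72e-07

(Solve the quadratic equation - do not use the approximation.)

x² + Ka×x - Ka×C = 0. Using quadratic formula: [H⁺] = 4.1628e-05

pH = 4.38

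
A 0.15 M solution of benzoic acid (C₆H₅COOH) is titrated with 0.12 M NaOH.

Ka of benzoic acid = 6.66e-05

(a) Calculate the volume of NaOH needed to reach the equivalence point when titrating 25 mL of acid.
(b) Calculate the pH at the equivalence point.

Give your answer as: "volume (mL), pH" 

moles acid = 0.15 × 25/1000 = 0.00375 mol; V_base = moles/0.12 × 1000 = 31.2 mL. At equivalence only the conjugate base is present: [A⁻] = 0.00375/0.056 = 6.6667e-02 M. Kb = Kw/Ka = 1.50e-10; [OH⁻] = √(Kb × [A⁻]) = 3.1639e-06; pOH = 5.50; pH = 14 - pOH = 8.50.

V = 31.2 mL, pH = 8.50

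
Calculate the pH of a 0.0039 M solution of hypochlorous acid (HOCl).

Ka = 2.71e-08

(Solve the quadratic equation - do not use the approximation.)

x² + Ka×x - Ka×C = 0. Using quadratic formula: [H⁺] = 1.0267e-05

pH = 4.99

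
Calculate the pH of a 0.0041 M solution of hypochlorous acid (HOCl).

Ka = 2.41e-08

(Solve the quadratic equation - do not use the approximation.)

x² + Ka×x - Ka×C = 0. Using quadratic formula: [H⁺] = 9.9283e-06

pH = 5.00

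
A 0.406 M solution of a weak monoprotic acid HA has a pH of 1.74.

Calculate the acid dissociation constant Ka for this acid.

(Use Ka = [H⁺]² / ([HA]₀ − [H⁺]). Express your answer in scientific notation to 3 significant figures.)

[H⁺] = 10^(−pH) = 10^(−1.74) = 1.820e-02 M. For HA ⇌ H⁺ + A⁻, Ka = [H⁺][A⁻]/[HA] = [H⁺]² / ([HA]₀ − [H⁺]) = (1.820e-02)² / (0.406 − 1.820e-02) = 8.54e-04.

K_a = 8.54e-04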